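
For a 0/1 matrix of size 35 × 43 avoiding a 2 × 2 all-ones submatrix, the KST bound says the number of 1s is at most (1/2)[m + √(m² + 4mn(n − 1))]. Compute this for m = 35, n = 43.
z(35, 43; 2, 2) ≤ (1/2)[35 + √(35² + 4·35·43·42)] = (1/2)[35 + √254065] = 269.5243

Kővári–Sós–Turán: let r_1, ..., r_35 be the row sums and z = Σ r_i the total number of 1s. Each pair of columns can share at most one row with both entries 1 (else a 2×2 all-ones block appears), so Σ_i C(r_i, 2) ≤ C(43, 2) = 903. By convexity Σ_i C(r_i, 2) ≥ 35·C(z/35, 2) = z(z − 35)/(2·35), giving z² − 35z − 35·43·42 ≤ 0 and hence z ≤ (1/2)[35 + √(1225 + 4·63210)] = (1/2)[35 + √254065] ≈ (1/2)(35 + 504.0486) = 269.5243.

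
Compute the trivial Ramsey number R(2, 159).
R(2, 159) = 159

R(2, k) = k for all k ≥ 2: in a 2-colouring of K_k, either some edge is red (a red K_2) or all edges are blue (a blue K_k). And K_{158} coloured all-blue has no blue K_159, so R(2, 159) > 158. Hence R(2, 159) = 159.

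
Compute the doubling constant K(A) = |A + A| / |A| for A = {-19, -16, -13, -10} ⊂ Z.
K = |A + A| / |A| = 7/4

Enumerate A + A = {a + b : a, b ∈ A}. With |A| = 4, there are |A|^2 = 16 ordered sum pairs; collecting distinct values, A + A = {-38, -35, -32, -29, -26, -23, -20}, so |A + A| = 7. Thus K = 7/4. Here |A + A| = 2|A| − 1 = 7, the minimum possible — so K = 7/4 is minimal, which holds iff A is an arithmetic progression.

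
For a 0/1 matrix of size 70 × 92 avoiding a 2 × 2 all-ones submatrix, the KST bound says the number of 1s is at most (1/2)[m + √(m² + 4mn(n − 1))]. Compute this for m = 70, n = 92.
z(70, 92; 2, 2) ≤ (1/2)[70 + √(70² + 4·70·92·91)] = (1/2)[70 + √2349060] = 801.3322

Kővári–Sós–Turán: let r_1, ..., r_70 be the row sums and z = Σ r_i the total number of 1s. Each pair of columns can share at most one row with both entries 1 (else a 2×2 all-ones block appears), so Σ_i C(r_i, 2) ≤ C(92, 2) = 4186. By convexity Σ_i C(r_i, 2) ≥ 70·C(z/70, 2) = z(z − 70)/(2·70), giving z² − 70z − 70·92·91 ≤ 0 and hence z ≤ (1/2)[70 + √(4900 + 4·586040)] = (1/2)[70 + √2349060] ≈ (1/2)(70 + 1532.6643) = 801.3322.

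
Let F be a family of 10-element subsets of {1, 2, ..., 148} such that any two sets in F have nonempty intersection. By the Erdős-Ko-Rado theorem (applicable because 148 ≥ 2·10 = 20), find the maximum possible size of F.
max |F| = C(147, 9) = 68805631064170

The Erdős-Ko-Rado theorem states: for n ≥ 2k, an intersecting family of k-subsets of an n-element set has size at most C(n − 1, k − 1), with equality for 'star' families {A ⊆ [n] : |A| = k, i ∈ A} (fix an element i). For n = 148, k = 10: C(147, 9) = 68805631064170.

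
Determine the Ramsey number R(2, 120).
R(2, 120) = 120

R(2, k) = k for all k ≥ 2: in a 2-colouring of K_k, either some edge is red (a red K_2) or all edges are blue (a blue K_k). And K_{119} coloured all-blue has no blue K_120, so R(2, 120) > 119. Hence R(2, 120) = 120.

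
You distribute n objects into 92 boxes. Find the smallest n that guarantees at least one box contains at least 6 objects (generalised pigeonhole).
n = (6 − 1)·92 + 1 = 461

By the generalised pigeonhole principle, to guarantee some box contains ≥ r objects we need more than (r − 1) · k objects total. Threshold: n = (r − 1) · k + 1. With r = 6 and k = 92: n = 5 · 92 + 1 = 460 + 1 = 461. For n = 460 = 5 · 92, we can put exactly 5 objects in every box, avoiding 6 in any single one — so 461 is tight.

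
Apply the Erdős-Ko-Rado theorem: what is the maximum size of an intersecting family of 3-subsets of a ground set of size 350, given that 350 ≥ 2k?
max |F| = C(349, 2) = 60726

The Erdős-Ko-Rado theorem states: for n ≥ 2k, an intersecting family of k-subsets of an n-element set has size at most C(n − 1, k − 1), with equality for 'star' families {A ⊆ [n] : |A| = k, i ∈ A} (fix an element i). For n = 350, k = 3: C(349, 2) = 60726.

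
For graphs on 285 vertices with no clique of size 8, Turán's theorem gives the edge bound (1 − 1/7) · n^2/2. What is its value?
Turán density bound = (6/7) · 285^2/2 = 243675/7 ≈ 34810.7143

Turán's theorem: ex(n, K_{r+1}) is achieved by the complete r-partite Turán graph T(n, r) with parts as balanced as possible, and is at most (1 − 1/r) · n^2/2. For r = 7, n = 285: the density bound is (6/7) · 81225/2 = 243675/7 ≈ 34810.7143. The integer-valued extremum is e(T(285, 7)) = 34810, which is strictly less than the density bound 243675/7 since 7 ∤ 285 (the parts of T(285, 7) cannot all be equal).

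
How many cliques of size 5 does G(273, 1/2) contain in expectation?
E[# K_5] = C(273, 5) · (1/2)^C(5, 2) = 12179673324 / 2^10 = 3044918331/256 ≈ 11894212.230469

For each 5-subset S of vertices (there are C(273, 5) = 12179673324 such S), let X_S = 1 if S induces a K_5 (all C(5, 2) = 10 edges present). Then P(X_S = 1) = (1/2)^10 = 1/1024. By linearity of expectation, E[# K_5] = C(273, 5) · (1/2)^10 = 12179673324 / 1024 = 3044918331/256 ≈ 11894212.230469.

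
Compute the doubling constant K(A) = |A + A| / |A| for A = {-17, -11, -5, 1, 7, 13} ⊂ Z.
K = |A + A| / |A| = 11/6

Enumerate A + A = {a + b : a, b ∈ A}. With |A| = 6, there are |A|^2 = 36 ordered sum pairs; collecting distinct values, A + A = {-34, -28, -22, -16, -10, -4, 2, 8, 14, 20, 26}, so |A + A| = 11. Thus K = 11/6. Here |A + A| = 2|A| − 1 = 11, the minimum possible — so K = 11/6 is minimal, which holds iff A is an arithmetic progression.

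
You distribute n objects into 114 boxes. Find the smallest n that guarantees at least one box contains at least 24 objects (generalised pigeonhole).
n = (24 − 1)·114 + 1 = 2623

By the generalised pigeonhole principle, to guarantee some box contains ≥ r objects we need more than (r − 1) · k objects total. Threshold: n = (r − 1) · k + 1. With r = 24 and k = 114: n = 23 · 114 + 1 = 2622 + 1 = 2623. For n = 2622 = 23 · 114, we can put exactly 23 objects in every box, avoiding 24 in any single one — so 2623 is tight.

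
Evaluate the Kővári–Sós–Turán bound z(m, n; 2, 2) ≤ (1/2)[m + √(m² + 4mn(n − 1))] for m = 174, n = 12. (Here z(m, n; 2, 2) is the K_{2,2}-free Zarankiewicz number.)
z(174, 12; 2, 2) ≤ (1/2)[174 + √(174² + 4·174·12·11)] = (1/2)[174 + √122148] = 261.7484

Kővári–Sós–Turán: let r_1, ..., r_174 be the row sums and z = Σ r_i the total number of 1s. Each pair of columns can share at most one row with both entries 1 (else a 2×2 all-ones block appears), so Σ_i C(r_i, 2) ≤ C(12, 2) = 66. By convexity Σ_i C(r_i, 2) ≥ 174·C(z/174, 2) = z(z − 174)/(2·174), giving z² − 174z − 174·12·11 ≤ 0 and hence z ≤ (1/2)[174 + √(30276 + 4·22968)] = (1/2)[174 + √122148] ≈ (1/2)(174 + 349.4968) = 261.7484.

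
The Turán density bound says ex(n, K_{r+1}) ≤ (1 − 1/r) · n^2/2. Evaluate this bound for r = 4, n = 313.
Turán density bound = (3/4) · 313^2/2 = 293907/8 ≈ 36738.375

Turán's theorem: ex(n, K_{r+1}) is achieved by the complete r-partite Turán graph T(n, r) with parts as balanced as possible, and is at most (1 − 1/r) · n^2/2. For r = 4, n = 313: the density bound is (3/4) · 97969/2 = 293907/8 ≈ 36738.375. The integer-valued extremum is e(T(313, 4)) = 36738, which is strictly less than the density bound 293907/8 since 4 ∤ 313 (the parts of T(313, 4) cannot all be equal).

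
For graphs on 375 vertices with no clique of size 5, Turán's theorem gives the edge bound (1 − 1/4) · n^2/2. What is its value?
Turán density bound = (3/4) · 375^2/2 = 421875/8 ≈ 52734.375

Turán's theorem: ex(n, K_{r+1}) is achieved by the complete r-partite Turán graph T(n, r) with parts as balanced as possible, and is at most (1 − 1/r) · n^2/2. For r = 4, n = 375: the density bound is (3/4) · 140625/2 = 421875/8 ≈ 52734.375. The integer-valued extremum is e(T(375, 4)) = 52734, which is strictly less than the density bound 421875/8 since 4 ∤ 375 (the parts of T(375, 4) cannot all be equal).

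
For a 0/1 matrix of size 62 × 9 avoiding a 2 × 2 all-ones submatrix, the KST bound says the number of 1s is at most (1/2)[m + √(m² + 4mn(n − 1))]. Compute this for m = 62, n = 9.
z(62, 9; 2, 2) ≤ (1/2)[62 + √(62² + 4·62·9·8)] = (1/2)[62 + √21700] = 104.6546

Kővári–Sós–Turán: let r_1, ..., r_62 be the row sums and z = Σ r_i the total number of 1s. Each pair of columns can share at most one row with both entries 1 (else a 2×2 all-ones block appears), so Σ_i C(r_i, 2) ≤ C(9, 2) = 36. By convexity Σ_i C(r_i, 2) ≥ 62·C(z/62, 2) = z(z − 62)/(2·62), giving z² − 62z − 62·9·8 ≤ 0 and hence z ≤ (1/2)[62 + √(3844 + 4·4464)] = (1/2)[62 + √21700] ≈ (1/2)(62 + 147.3092) = 104.6546.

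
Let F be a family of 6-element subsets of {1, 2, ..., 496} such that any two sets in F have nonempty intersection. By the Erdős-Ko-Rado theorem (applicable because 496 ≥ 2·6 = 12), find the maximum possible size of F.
max |F| = C(495, 5) = 242685828099

Erdős-Ko-Rado (1961): when n ≥ 2k, max |F| = C(n−1, k−1). The bound is attained by the star {A : i ∈ A} for any fixed i ∈ [n]. Here C(496−1, 6−1) = C(495, 5) = 242685828099.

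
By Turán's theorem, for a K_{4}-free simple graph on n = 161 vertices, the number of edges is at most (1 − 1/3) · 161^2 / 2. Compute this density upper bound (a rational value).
Turán density bound = (2/3) · 161^2/2 = 25921/3 ≈ 8640.3333

Turán's theorem: ex(n, K_{r+1}) is achieved by the complete r-partite Turán graph T(n, r) with parts as balanced as possible, and is at most (1 − 1/r) · n^2/2. For r = 3, n = 161: the density bound is (2/3) · 25921/2 = 25921/3 ≈ 8640.3333. The integer-valued extremum is e(T(161, 3)) = 8640, which is strictly less than the density bound 25921/3 since 3 ∤ 161 (the parts of T(161, 3) cannot all be equal).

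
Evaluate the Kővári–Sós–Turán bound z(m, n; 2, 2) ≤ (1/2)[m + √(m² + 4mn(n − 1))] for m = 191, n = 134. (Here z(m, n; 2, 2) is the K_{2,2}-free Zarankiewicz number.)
z(191, 134; 2, 2) ≤ (1/2)[191 + √(191² + 4·191·134·133)] = (1/2)[191 + √13652489] = 1942.9637

Kővári–Sós–Turán: let r_1, ..., r_191 be the row sums and z = Σ r_i the total number of 1s. Each pair of columns can share at most one row with both entries 1 (else a 2×2 all-ones block appears), so Σ_i C(r_i, 2) ≤ C(134, 2) = 8911. By convexity Σ_i C(r_i, 2) ≥ 191·C(z/191, 2) = z(z − 191)/(2·191), giving z² − 191z − 191·134·133 ≤ 0 and hence z ≤ (1/2)[191 + √(36481 + 4·3404002)] = (1/2)[191 + √13652489] ≈ (1/2)(191 + 3694.9275) = 1942.9637.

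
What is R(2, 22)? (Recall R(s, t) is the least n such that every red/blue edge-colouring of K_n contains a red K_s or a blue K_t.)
R(2, 22) = 22

R(2, k) = k for all k ≥ 2: in a 2-colouring of K_k, either some edge is red (a red K_2) or all edges are blue (a blue K_k). And K_{21} coloured all-blue has no blue K_22, so R(2, 22) > 21. Hence R(2, 22) = 22.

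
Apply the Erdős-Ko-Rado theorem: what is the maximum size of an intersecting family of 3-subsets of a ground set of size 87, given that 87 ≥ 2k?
max |F| = C(86, 2) = 3655

Erdős-Ko-Rado (1961): when n ≥ 2k, max |F| = C(n−1, k−1). The bound is attained by the star {A : i ∈ A} for any fixed i ∈ [n]. Here C(87−1, 3−1) = C(86, 2) = 3655.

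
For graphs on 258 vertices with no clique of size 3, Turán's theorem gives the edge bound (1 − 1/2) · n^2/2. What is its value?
Turán density bound = (1/2) · 258^2/2 = 16641

Turán's theorem: ex(n, K_{r+1}) is achieved by the complete r-partite Turán graph T(n, r) with parts as balanced as possible, and is at most (1 − 1/r) · n^2/2. For r = 2, n = 258: the density bound is (1/2) · 66564/2 = 16641. Since 2 ∣ 258, the Turán graph T(258, 2) has parts of equal size 129, and its edge count e(T(258, 2)) = 16641 attains the density bound exactly.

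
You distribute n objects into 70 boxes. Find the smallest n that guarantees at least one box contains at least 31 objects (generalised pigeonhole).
n = (31 − 1)·70 + 1 = 2101

By the generalised pigeonhole principle, to guarantee some box contains ≥ r objects we need more than (r − 1) · k objects total. Threshold: n = (r − 1) · k + 1. With r = 31 and k = 70: n = 30 · 70 + 1 = 2100 + 1 = 2101. For n = 2100 = 30 · 70, we can put exactly 30 objects in every box, avoiding 31 in any single one — so 2101 is tight.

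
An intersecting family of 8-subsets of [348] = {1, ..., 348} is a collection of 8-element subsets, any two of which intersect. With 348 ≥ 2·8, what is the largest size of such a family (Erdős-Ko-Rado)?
max |F| = C(347, 7) = 113090774900334

The Erdős-Ko-Rado theorem states: for n ≥ 2k, an intersecting family of k-subsets of an n-element set has size at most C(n − 1, k − 1), with equality for 'star' families {A ⊆ [n] : |A| = k, i ∈ A} (fix an element i). For n = 348, k = 8: C(347, 7) = 113090774900334.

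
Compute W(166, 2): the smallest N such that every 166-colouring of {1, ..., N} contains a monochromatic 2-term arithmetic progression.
W(166, 2) = 166 + 1 = 167

A 2-term AP is any pair of integers, so a monochromatic 2-AP exists iff some colour is used at least twice. With 166 colours, the colouring i ↦ i on {1, ..., 166} uses each colour once, avoiding any monochromatic pair, so W(166, 2) > 166. For {1, ..., 167}, pigeonhole forces two integers of the same colour, which form a monochromatic 2-AP. Hence W(166, 2) = 167.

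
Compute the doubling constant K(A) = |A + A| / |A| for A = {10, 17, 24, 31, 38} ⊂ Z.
K = |A + A| / |A| = 9/5

Enumerate A + A = {a + b : a, b ∈ A}. With |A| = 5, there are |A|^2 = 25 ordered sum pairs; collecting distinct values, A + A = {20, 27, 34, 41, 48, 55, 62, 69, 76}, so |A + A| = 9. Thus K = 9/5. Here |A + A| = 2|A| − 1 = 9, the minimum possible — so K = 9/5 is minimal, which holds iff A is an arithmetic progression.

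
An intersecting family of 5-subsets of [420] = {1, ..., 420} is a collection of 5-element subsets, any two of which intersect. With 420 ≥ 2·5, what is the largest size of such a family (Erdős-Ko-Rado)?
max |F| = C(419, 4) = 1265926376

Erdős-Ko-Rado (1961): when n ≥ 2k, max |F| = C(n−1, k−1). The bound is attained by the star {A : i ∈ A} for any fixed i ∈ [n]. Here C(420−1, 5−1) = C(419, 4) = 1265926376.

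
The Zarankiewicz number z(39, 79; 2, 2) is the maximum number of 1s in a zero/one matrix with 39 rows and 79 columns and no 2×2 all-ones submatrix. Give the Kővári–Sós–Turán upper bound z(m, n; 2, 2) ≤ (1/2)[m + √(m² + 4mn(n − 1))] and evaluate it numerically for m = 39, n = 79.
z(39, 79; 2, 2) ≤ (1/2)[39 + √(39² + 4·39·79·78)] = (1/2)[39 + √962793] = 510.1101

Kővári–Sós–Turán: let r_1, ..., r_39 be the row sums and z = Σ r_i the total number of 1s. Each pair of columns can share at most one row with both entries 1 (else a 2×2 all-ones block appears), so Σ_i C(r_i, 2) ≤ C(79, 2) = 3081. By convexity Σ_i C(r_i, 2) ≥ 39·C(z/39, 2) = z(z − 39)/(2·39), giving z² − 39z − 39·79·78 ≤ 0 and hence z ≤ (1/2)[39 + √(1521 + 4·240318)] = (1/2)[39 + √962793] ≈ (1/2)(39 + 981.2202) = 510.1101.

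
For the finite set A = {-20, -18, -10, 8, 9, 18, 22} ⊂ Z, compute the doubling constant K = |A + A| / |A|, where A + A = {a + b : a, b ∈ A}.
K = |A + A| / |A| = 27/7

Enumerate A + A = {a + b : a, b ∈ A}. With |A| = 7, there are |A|^2 = 49 ordered sum pairs; collecting distinct values, A + A = {-40, -38, -36, -30, -28, -20, -12, -11, -10, -9, -2, -1, 0, 2, 4, 8, 12, 16, 17, 18, 26, 27, 30, 31, 36, 40, 44}, so |A + A| = 27. Thus K = 27/7. For comparison, the minimum possible |A + A| over all 7-element sets is 2·7 − 1 = 13 (so min K = 13/7), attained only by arithmetic progressions.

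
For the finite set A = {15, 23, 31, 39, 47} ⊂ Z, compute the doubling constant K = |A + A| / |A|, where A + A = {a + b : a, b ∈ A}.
K = |A + A| / |A| = 9/5

Enumerate A + A = {a + b : a, b ∈ A}. With |A| = 5, there are |A|^2 = 25 ordered sum pairs; collecting distinct values, A + A = {30, 38, 46, 54, 62, 70, 78, 86, 94}, so |A + A| = 9. Thus K = 9/5. Here |A + A| = 2|A| − 1 = 9, the minimum possible — so K = 9/5 is minimal, which holds iff A is an arithmetic progression.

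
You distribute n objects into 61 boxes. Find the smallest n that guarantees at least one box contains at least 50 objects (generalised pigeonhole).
n = (50 − 1)·61 + 1 = 2990

By the generalised pigeonhole principle, to guarantee some box contains ≥ r objects we need more than (r − 1) · k objects total. Threshold: n = (r − 1) · k + 1. With r = 50 and k = 61: n = 49 · 61 + 1 = 2989 + 1 = 2990. For n = 2989 = 49 · 61, we can put exactly 49 objects in every box, avoiding 50 in any single one — so 2990 is tight.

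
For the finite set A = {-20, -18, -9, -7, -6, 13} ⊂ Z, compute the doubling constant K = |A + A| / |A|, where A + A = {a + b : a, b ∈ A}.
K = |A + A| / |A| = 20/6 = 10/3

Enumerate A + A = {a + b : a, b ∈ A}. With |A| = 6, there are |A|^2 = 36 ordered sum pairs; collecting distinct values, A + A = {-40, -38, -36, -29, -27, -26, -25, -24, -18, -16, -15, -14, -13, -12, -7, -5, 4, 6, 7, 26}, so |A + A| = 20. Thus K = 20/6 = 10/3. For comparison, the minimum possible |A + A| over all 6-element sets is 2·6 − 1 = 11 (so min K = 11/6), attained only by arithmetic progressions.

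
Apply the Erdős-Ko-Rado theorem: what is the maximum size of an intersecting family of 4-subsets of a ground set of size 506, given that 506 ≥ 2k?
max |F| = C(505, 3) = 21337260

Erdős-Ko-Rado (1961): when n ≥ 2k, max |F| = C(n−1, k−1). The bound is attained by the star {A : i ∈ A} for any fixed i ∈ [n]. Here C(506−1, 4−1) = C(505, 3) = 21337260.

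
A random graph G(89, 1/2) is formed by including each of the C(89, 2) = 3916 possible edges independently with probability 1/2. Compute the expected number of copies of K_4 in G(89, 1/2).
E[# K_4] = C(89, 4) · (1/2)^C(4, 2) = 2441626 / 2^6 = 1220813/32 = 38150.40625

For each 4-subset S of vertices (there are C(89, 4) = 2441626 such S), let X_S = 1 if S induces a K_4 (all C(4, 2) = 6 edges present). Then P(X_S = 1) = (1/2)^6 = 1/64. By linearity of expectation, E[# K_4] = C(89, 4) · (1/2)^6 = 2441626 / 64 = 1220813/32 = 38150.40625.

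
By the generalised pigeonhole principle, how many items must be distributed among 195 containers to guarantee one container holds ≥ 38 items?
n = (38 − 1)·195 + 1 = 7216

By the generalised pigeonhole principle, to guarantee some box contains ≥ r objects we need more than (r − 1) · k objects total. Threshold: n = (r − 1) · k + 1. With r = 38 and k = 195: n = 37 · 195 + 1 = 7215 + 1 = 7216. For n = 7215 = 37 · 195, we can put exactly 37 objects in every box, avoiding 38 in any single one — so 7216 is tight.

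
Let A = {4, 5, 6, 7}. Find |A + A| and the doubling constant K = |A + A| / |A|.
K = |A + A| / |A| = 7/4

Enumerate A + A = {a + b : a, b ∈ A}. With |A| = 4, there are |A|^2 = 16 ordered sum pairs; collecting distinct values, A + A = {8, 9, 10, 11, 12, 13, 14}, so |A + A| = 7. Thus K = 7/4. Here |A + A| = 2|A| − 1 = 7, the minimum possible — so K = 7/4 is minimal, which holds iff A is an arithmetic progression.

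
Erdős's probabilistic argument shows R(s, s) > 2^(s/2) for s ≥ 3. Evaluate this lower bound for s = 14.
2^(14/2) = 128; so R(14, 14) > 128

Colour each edge of K_n uniformly at random with red/blue. The expected number of monochromatic K_14 is C(n, 14) · 2 · 2^(−C(14,2)). If C(n, 14) · 2^(1 − C(14,2)) < 1, then with positive probability no monochromatic K_14 exists, so R(14, 14) > n. The standard estimate C(n, 14) ≤ n^14/14! shows this inequality holds whenever n ≤ 2^(14/2) (since 14! · 2^(C(14,2) − 1) > 2^(14^2/2) ≥ n^14). Hence R(14, 14) > 2^(14/2) = 128.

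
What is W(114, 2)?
W(114, 2) = 114 + 1 = 115

A 2-term AP is any pair of integers, so a monochromatic 2-AP exists iff some colour is used at least twice. With 114 colours, the colouring i ↦ i on {1, ..., 114} uses each colour once, avoiding any monochromatic pair, so W(114, 2) > 114. For {1, ..., 115}, pigeonhole forces two integers of the same colour, which form a monochromatic 2-AP. Hence W(114, 2) = 115.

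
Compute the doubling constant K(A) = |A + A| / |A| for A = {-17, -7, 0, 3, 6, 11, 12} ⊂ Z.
K = |A + A| / |A| = 25/7

Enumerate A + A = {a + b : a, b ∈ A}. With |A| = 7, there are |A|^2 = 49 ordered sum pairs; collecting distinct values, A + A = {-34, -24, -17, -14, -11, -7, -6, -5, -4, -1, 0, 3, 4, 5, 6, 9, 11, 12, 14, 15, 17, 18, 22, 23, 24}, so |A + A| = 25. Thus K = 25/7. For comparison, the minimum possible |A + A| over all 7-element sets is 2·7 − 1 = 13 (so min K = 13/7), attained only by arithmetic progressions.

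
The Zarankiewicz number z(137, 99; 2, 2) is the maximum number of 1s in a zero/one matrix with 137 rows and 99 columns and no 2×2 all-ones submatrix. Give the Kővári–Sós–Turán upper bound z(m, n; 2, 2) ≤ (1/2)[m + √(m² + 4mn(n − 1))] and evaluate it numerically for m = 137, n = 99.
z(137, 99; 2, 2) ≤ (1/2)[137 + √(137² + 4·137·99·98)] = (1/2)[137 + √5335465] = 1223.4313

Kővári–Sós–Turán: let r_1, ..., r_137 be the row sums and z = Σ r_i the total number of 1s. Each pair of columns can share at most one row with both entries 1 (else a 2×2 all-ones block appears), so Σ_i C(r_i, 2) ≤ C(99, 2) = 4851. By convexity Σ_i C(r_i, 2) ≥ 137·C(z/137, 2) = z(z − 137)/(2·137), giving z² − 137z − 137·99·98 ≤ 0 and hence z ≤ (1/2)[137 + √(18769 + 4·1329174)] = (1/2)[137 + √5335465] ≈ (1/2)(137 + 2309.8626) = 1223.4313.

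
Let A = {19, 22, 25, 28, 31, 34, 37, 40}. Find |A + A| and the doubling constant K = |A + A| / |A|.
K = |A + A| / |A| = 15/8

Enumerate A + A = {a + b : a, b ∈ A}. With |A| = 8, there are |A|^2 = 64 ordered sum pairs; collecting distinct values, A + A = {38, 41, 44, 47, 50, 53, 56, 59, 62, 65, 68, 71, 74, 77, 80}, so |A + A| = 15. Thus K = 15/8. Here |A + A| = 2|A| − 1 = 15, the minimum possible — so K = 15/8 is minimal, which holds iff A is an arithmetic progression.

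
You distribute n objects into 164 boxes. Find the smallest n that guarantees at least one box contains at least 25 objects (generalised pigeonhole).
n = (25 − 1)·164 + 1 = 3937

By the generalised pigeonhole principle, to guarantee some box contains ≥ r objects we need more than (r − 1) · k objects total. Threshold: n = (r − 1) · k + 1. With r = 25 and k = 164: n = 24 · 164 + 1 = 3936 + 1 = 3937. For n = 3936 = 24 · 164, we can put exactly 24 objects in every box, avoiding 25 in any single one — so 3937 is tight.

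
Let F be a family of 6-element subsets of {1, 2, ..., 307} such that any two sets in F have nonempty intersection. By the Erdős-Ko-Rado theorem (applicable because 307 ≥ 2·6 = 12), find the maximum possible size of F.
max |F| = C(306, 5) = 21635312616

The Erdős-Ko-Rado theorem states: for n ≥ 2k, an intersecting family of k-subsets of an n-element set has size at most C(n − 1, k − 1), with equality for 'star' families {A ⊆ [n] : |A| = k, i ∈ A} (fix an element i). For n = 307, k = 6: C(306, 5) = 21635312616.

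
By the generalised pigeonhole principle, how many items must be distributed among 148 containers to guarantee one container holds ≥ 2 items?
n = (2 − 1)·148 + 1 = 149

By the generalised pigeonhole principle, to guarantee some box contains ≥ r objects we need more than (r − 1) · k objects total. Threshold: n = (r − 1) · k + 1. With r = 2 and k = 148: n = 1 · 148 + 1 = 148 + 1 = 149. For n = 148 = 1 · 148, we can put exactly 1 objects in every box, avoiding 2 in any single one — so 149 is tight.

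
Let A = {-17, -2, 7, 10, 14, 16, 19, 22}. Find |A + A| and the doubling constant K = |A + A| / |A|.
K = |A + A| / |A| = 28/8 = 7/2

Enumerate A + A = {a + b : a, b ∈ A}. With |A| = 8, there are |A|^2 = 64 ordered sum pairs; collecting distinct values, A + A = {-34, -19, -10, -7, -4, -3, -1, 2, 5, 8, 12, 14, 17, 20, 21, 23, 24, 26, 28, 29, 30, 32, 33, 35, 36, 38, 41, 44}, so |A + A| = 28. Thus K = 28/8 = 7/2. For comparison, the minimum possible |A + A| over all 8-element sets is 2·8 − 1 = 15 (so min K = 15/8), attained only by arithmetic progressions.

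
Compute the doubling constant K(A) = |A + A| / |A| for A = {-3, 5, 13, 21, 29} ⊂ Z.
K = |A + A| / |A| = 9/5

Enumerate A + A = {a + b : a, b ∈ A}. With |A| = 5, there are |A|^2 = 25 ordered sum pairs; collecting distinct values, A + A = {-6, 2, 10, 18, 26, 34, 42, 50, 58}, so |A + A| = 9. Thus K = 9/5. Here |A + A| = 2|A| − 1 = 9, the minimum possible — so K = 9/5 is minimal, which holds iff A is an arithmetic progression.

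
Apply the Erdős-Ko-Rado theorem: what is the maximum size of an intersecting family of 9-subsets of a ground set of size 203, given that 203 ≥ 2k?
max |F| = C(202, 8) = 59749197232725

The Erdős-Ko-Rado theorem states: for n ≥ 2k, an intersecting family of k-subsets of an n-element set has size at most C(n − 1, k − 1), with equality for 'star' families {A ⊆ [n] : |A| = k, i ∈ A} (fix an element i). For n = 203, k = 9: C(202, 8) = 59749197232725.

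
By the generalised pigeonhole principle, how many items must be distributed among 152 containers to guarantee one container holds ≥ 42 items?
n = (42 − 1)·152 + 1 = 6233

By the generalised pigeonhole principle, to guarantee some box contains ≥ r objects we need more than (r − 1) · k objects total. Threshold: n = (r − 1) · k + 1. With r = 42 and k = 152: n = 41 · 152 + 1 = 6232 + 1 = 6233. For n = 6232 = 41 · 152, we can put exactly 41 objects in every box, avoiding 42 in any single one — so 6233 is tight.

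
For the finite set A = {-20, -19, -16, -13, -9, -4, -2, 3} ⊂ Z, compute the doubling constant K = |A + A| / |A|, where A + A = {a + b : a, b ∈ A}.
K = |A + A| / |A| = 29/8

Enumerate A + A = {a + b : a, b ∈ A}. With |A| = 8, there are |A|^2 = 64 ordered sum pairs; collecting distinct values, A + A = {-40, -39, -38, -36, -35, -33, -32, -29, -28, -26, -25, -24, -23, -22, -21, -20, -18, -17, -16, -15, -13, -11, -10, -8, -6, -4, -1, 1, 6}, so |A + A| = 29. Thus K = 29/8. For comparison, the minimum possible |A + A| over all 8-element sets is 2·8 − 1 = 15 (so min K = 15/8), attained only by arithmetic progressions.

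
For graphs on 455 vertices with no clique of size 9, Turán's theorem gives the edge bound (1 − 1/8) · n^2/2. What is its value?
Turán density bound = (7/8) · 455^2/2 = 1449175/16 ≈ 90573.4375

Turán's theorem: ex(n, K_{r+1}) is achieved by the complete r-partite Turán graph T(n, r) with parts as balanced as possible, and is at most (1 − 1/r) · n^2/2. For r = 8, n = 455: the density bound is (7/8) · 207025/2 = 1449175/16 ≈ 90573.4375. The integer-valued extremum is e(T(455, 8)) = 90573, which is strictly less than the density bound 1449175/16 since 8 ∤ 455 (the parts of T(455, 8) cannot all be equal).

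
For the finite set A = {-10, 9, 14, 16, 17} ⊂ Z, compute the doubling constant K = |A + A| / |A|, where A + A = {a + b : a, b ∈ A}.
K = |A + A| / |A| = 15/5 = 3

Enumerate A + A = {a + b : a, b ∈ A}. With |A| = 5, there are |A|^2 = 25 ordered sum pairs; collecting distinct values, A + A = {-20, -1, 4, 6, 7, 18, 23, 25, 26, 28, 30, 31, 32, 33, 34}, so |A + A| = 15. Thus K = 15/5 = 3. For comparison, the minimum possible |A + A| over all 5-element sets is 2·5 − 1 = 9 (so min K = 9/5), attained only by arithmetic progressions.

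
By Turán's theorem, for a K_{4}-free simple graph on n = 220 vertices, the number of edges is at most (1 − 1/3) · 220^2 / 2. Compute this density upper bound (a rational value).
Turán density bound = (2/3) · 220^2/2 = 48400/3 ≈ 16133.3333

Turán's theorem: ex(n, K_{r+1}) is achieved by the complete r-partite Turán graph T(n, r) with parts as balanced as possible, and is at most (1 − 1/r) · n^2/2. For r = 3, n = 220: the density bound is (2/3) · 48400/2 = 48400/3 ≈ 16133.3333. The integer-valued extremum is e(T(220, 3)) = 16133, which is strictly less than the density bound 48400/3 since 3 ∤ 220 (the parts of T(220, 3) cannot all be equal).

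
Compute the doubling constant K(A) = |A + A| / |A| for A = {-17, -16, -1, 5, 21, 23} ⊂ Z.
K = |A + A| / |A| = 20/6 = 10/3

Enumerate A + A = {a + b : a, b ∈ A}. With |A| = 6, there are |A|^2 = 36 ordered sum pairs; collecting distinct values, A + A = {-34, -33, -32, -18, -17, -12, -11, -2, 4, 5, 6, 7, 10, 20, 22, 26, 28, 42, 44, 46}, so |A + A| = 20. Thus K = 20/6 = 10/3. For comparison, the minimum possible |A + A| over all 6-element sets is 2·6 − 1 = 11 (so min K = 11/6), attained only by arithmetic progressions.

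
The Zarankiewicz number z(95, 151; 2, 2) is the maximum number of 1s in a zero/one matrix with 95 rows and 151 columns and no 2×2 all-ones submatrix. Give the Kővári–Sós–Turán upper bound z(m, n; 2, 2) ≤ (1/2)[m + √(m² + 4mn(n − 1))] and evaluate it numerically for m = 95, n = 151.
z(95, 151; 2, 2) ≤ (1/2)[95 + √(95² + 4·95·151·150)] = (1/2)[95 + √8616025] = 1515.1533

Kővári–Sós–Turán: let r_1, ..., r_95 be the row sums and z = Σ r_i the total number of 1s. Each pair of columns can share at most one row with both entries 1 (else a 2×2 all-ones block appears), so Σ_i C(r_i, 2) ≤ C(151, 2) = 11325. By convexity Σ_i C(r_i, 2) ≥ 95·C(z/95, 2) = z(z − 95)/(2·95), giving z² − 95z − 95·151·150 ≤ 0 and hence z ≤ (1/2)[95 + √(9025 + 4·2151750)] = (1/2)[95 + √8616025] ≈ (1/2)(95 + 2935.3066) = 1515.1533.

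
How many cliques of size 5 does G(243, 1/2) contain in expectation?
E[# K_5] = C(243, 5) · (1/2)^C(5, 2) = 6774333588 / 2^10 = 1693583397/256 ≈ 6615560.144531

For each 5-subset S of vertices (there are C(243, 5) = 6774333588 such S), let X_S = 1 if S induces a K_5 (all C(5, 2) = 10 edges present). Then P(X_S = 1) = (1/2)^10 = 1/1024. By linearity of expectation, E[# K_5] = C(243, 5) · (1/2)^10 = 6774333588 / 1024 = 1693583397/256 ≈ 6615560.144531.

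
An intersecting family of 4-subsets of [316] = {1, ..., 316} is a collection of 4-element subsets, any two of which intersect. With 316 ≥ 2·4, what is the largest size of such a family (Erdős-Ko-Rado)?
max |F| = C(315, 3) = 5159805

The Erdős-Ko-Rado theorem states: for n ≥ 2k, an intersecting family of k-subsets of an n-element set has size at most C(n − 1, k − 1), with equality for 'star' families {A ⊆ [n] : |A| = k, i ∈ A} (fix an element i). For n = 316, k = 4: C(315, 3) = 5159805.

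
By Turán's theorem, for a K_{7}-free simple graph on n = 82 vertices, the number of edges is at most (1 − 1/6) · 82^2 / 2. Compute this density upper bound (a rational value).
Turán density bound = (5/6) · 82^2/2 = 8405/3 ≈ 2801.6667

Turán's theorem: ex(n, K_{r+1}) is achieved by the complete r-partite Turán graph T(n, r) with parts as balanced as possible, and is at most (1 − 1/r) · n^2/2. For r = 6, n = 82: the density bound is (5/6) · 6724/2 = 8405/3 ≈ 2801.6667. The integer-valued extremum is e(T(82, 6)) = 2801, which is strictly less than the density bound 8405/3 since 6 ∤ 82 (the parts of T(82, 6) cannot all be equal).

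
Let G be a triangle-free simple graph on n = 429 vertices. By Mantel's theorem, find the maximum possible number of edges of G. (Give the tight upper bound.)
ex(429, K_3) = ⌊429^2/4⌋ = 46010

Mantel (1907): a triangle-free graph on n vertices has at most ⌊n^2/4⌋ edges, with equality for the complete bipartite graph K_{⌊n/2⌋, ⌈n/2⌉}. For n = 429: ⌊429^2/4⌋ = ⌊184041/4⌋ = 46010. The extremal graph is K_{214, 215}, which has 214·215 = 46010 edges.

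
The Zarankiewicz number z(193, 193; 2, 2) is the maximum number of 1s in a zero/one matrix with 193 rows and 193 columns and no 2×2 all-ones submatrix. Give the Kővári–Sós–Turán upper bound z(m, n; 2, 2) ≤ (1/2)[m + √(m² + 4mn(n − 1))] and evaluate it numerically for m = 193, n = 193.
z(193, 193; 2, 2) ≤ (1/2)[193 + √(193² + 4·193·193·192)] = (1/2)[193 + √28644481] = 2772.527

Kővári–Sós–Turán: let r_1, ..., r_193 be the row sums and z = Σ r_i the total number of 1s. Each pair of columns can share at most one row with both entries 1 (else a 2×2 all-ones block appears), so Σ_i C(r_i, 2) ≤ C(193, 2) = 18528. By convexity Σ_i C(r_i, 2) ≥ 193·C(z/193, 2) = z(z − 193)/(2·193), giving z² − 193z − 193·193·192 ≤ 0 and hence z ≤ (1/2)[193 + √(37249 + 4·7151808)] = (1/2)[193 + √28644481] ≈ (1/2)(193 + 5352.0539) = 2772.527.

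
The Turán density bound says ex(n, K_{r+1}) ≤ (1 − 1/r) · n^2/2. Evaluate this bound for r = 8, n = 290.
Turán density bound = (7/8) · 290^2/2 = 147175/4 ≈ 36793.75

Turán's theorem: ex(n, K_{r+1}) is achieved by the complete r-partite Turán graph T(n, r) with parts as balanced as possible, and is at most (1 − 1/r) · n^2/2. For r = 8, n = 290: the density bound is (7/8) · 84100/2 = 147175/4 ≈ 36793.75. The integer-valued extremum is e(T(290, 8)) = 36793, which is strictly less than the density bound 147175/4 since 8 ∤ 290 (the parts of T(290, 8) cannot all be equal).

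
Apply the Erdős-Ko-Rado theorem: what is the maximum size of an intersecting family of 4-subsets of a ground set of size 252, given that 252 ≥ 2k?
max |F| = C(251, 3) = 2604125

The Erdős-Ko-Rado theorem states: for n ≥ 2k, an intersecting family of k-subsets of an n-element set has size at most C(n − 1, k − 1), with equality for 'star' families {A ⊆ [n] : |A| = k, i ∈ A} (fix an element i). For n = 252, k = 4: C(251, 3) = 2604125.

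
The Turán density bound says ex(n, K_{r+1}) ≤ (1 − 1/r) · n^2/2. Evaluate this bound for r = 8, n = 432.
Turán density bound = (7/8) · 432^2/2 = 81648

Turán's theorem: ex(n, K_{r+1}) is achieved by the complete r-partite Turán graph T(n, r) with parts as balanced as possible, and is at most (1 − 1/r) · n^2/2. For r = 8, n = 432: the density bound is (7/8) · 186624/2 = 81648. Since 8 ∣ 432, the Turán graph T(432, 8) has parts of equal size 54, and its edge count e(T(432, 8)) = 81648 attains the density bound exactly.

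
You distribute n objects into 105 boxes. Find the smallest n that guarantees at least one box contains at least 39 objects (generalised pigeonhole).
n = (39 − 1)·105 + 1 = 3991

By the generalised pigeonhole principle, to guarantee some box contains ≥ r objects we need more than (r − 1) · k objects total. Threshold: n = (r − 1) · k + 1. With r = 39 and k = 105: n = 38 · 105 + 1 = 3990 + 1 = 3991. For n = 3990 = 38 · 105, we can put exactly 38 objects in every box, avoiding 39 in any single one — so 3991 is tight.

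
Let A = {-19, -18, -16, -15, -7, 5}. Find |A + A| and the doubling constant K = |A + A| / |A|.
K = |A + A| / |A| = 19/6

Enumerate A + A = {a + b : a, b ∈ A}. With |A| = 6, there are |A|^2 = 36 ordered sum pairs; collecting distinct values, A + A = {-38, -37, -36, -35, -34, -33, -32, -31, -30, -26, -25, -23, -22, -14, -13, -11, -10, -2, 10}, so |A + A| = 19. Thus K = 19/6. For comparison, the minimum possible |A + A| over all 6-element sets is 2·6 − 1 = 11 (so min K = 11/6), attained only by arithmetic progressions.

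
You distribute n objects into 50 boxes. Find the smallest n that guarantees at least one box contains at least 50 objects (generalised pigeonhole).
n = (50 − 1)·50 + 1 = 2451

By the generalised pigeonhole principle, to guarantee some box contains ≥ r objects we need more than (r − 1) · k objects total. Threshold: n = (r − 1) · k + 1. With r = 50 and k = 50: n = 49 · 50 + 1 = 2450 + 1 = 2451. For n = 2450 = 49 · 50, we can put exactly 49 objects in every box, avoiding 50 in any single one — so 2451 is tight.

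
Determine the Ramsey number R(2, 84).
R(2, 84) = 84

R(2, k) = k for all k ≥ 2: in a 2-colouring of K_k, either some edge is red (a red K_2) or all edges are blue (a blue K_k). And K_{83} coloured all-blue has no blue K_84, so R(2, 84) > 83. Hence R(2, 84) = 84.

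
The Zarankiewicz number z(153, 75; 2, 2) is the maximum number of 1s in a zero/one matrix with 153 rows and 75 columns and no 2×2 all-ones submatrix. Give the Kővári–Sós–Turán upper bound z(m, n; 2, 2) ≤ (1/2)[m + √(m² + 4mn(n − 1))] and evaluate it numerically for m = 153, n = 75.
z(153, 75; 2, 2) ≤ (1/2)[153 + √(153² + 4·153·75·74)] = (1/2)[153 + √3420009] = 1001.1633

Kővári–Sós–Turán: let r_1, ..., r_153 be the row sums and z = Σ r_i the total number of 1s. Each pair of columns can share at most one row with both entries 1 (else a 2×2 all-ones block appears), so Σ_i C(r_i, 2) ≤ C(75, 2) = 2775. By convexity Σ_i C(r_i, 2) ≥ 153·C(z/153, 2) = z(z − 153)/(2·153), giving z² − 153z − 153·75·74 ≤ 0 and hence z ≤ (1/2)[153 + √(23409 + 4·849150)] = (1/2)[153 + √3420009] ≈ (1/2)(153 + 1849.3266) = 1001.1633.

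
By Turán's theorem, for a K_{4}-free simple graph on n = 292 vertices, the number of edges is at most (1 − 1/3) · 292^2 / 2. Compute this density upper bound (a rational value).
Turán density bound = (2/3) · 292^2/2 = 85264/3 ≈ 28421.3333

Turán's theorem: ex(n, K_{r+1}) is achieved by the complete r-partite Turán graph T(n, r) with parts as balanced as possible, and is at most (1 − 1/r) · n^2/2. For r = 3, n = 292: the density bound is (2/3) · 85264/2 = 85264/3 ≈ 28421.3333. The integer-valued extremum is e(T(292, 3)) = 28421, which is strictly less than the density bound 85264/3 since 3 ∤ 292 (the parts of T(292, 3) cannot all be equal).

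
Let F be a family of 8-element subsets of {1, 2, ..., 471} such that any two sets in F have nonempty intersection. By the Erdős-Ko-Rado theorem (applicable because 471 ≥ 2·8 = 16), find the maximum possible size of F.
max |F| = C(470, 7) = 961080460894320

Erdős-Ko-Rado (1961): when n ≥ 2k, max |F| = C(n−1, k−1). The bound is attained by the star {A : i ∈ A} for any fixed i ∈ [n]. Here C(471−1, 8−1) = C(470, 7) = 961080460894320.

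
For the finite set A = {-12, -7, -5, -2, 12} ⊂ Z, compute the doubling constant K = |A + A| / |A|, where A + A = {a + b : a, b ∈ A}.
K = |A + A| / |A| = 14/5

Enumerate A + A = {a + b : a, b ∈ A}. With |A| = 5, there are |A|^2 = 25 ordered sum pairs; collecting distinct values, A + A = {-24, -19, -17, -14, -12, -10, -9, -7, -4, 0, 5, 7, 10, 24}, so |A + A| = 14. Thus K = 14/5. For comparison, the minimum possible |A + A| over all 5-element sets is 2·5 − 1 = 9 (so min K = 9/5), attained only by arithmetic progressions.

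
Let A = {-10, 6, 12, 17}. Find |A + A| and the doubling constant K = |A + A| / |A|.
K = |A + A| / |A| = 10/4 = 5/2

Enumerate A + A = {a + b : a, b ∈ A}. With |A| = 4, there are |A|^2 = 16 ordered sum pairs; collecting distinct values, A + A = {-20, -4, 2, 7, 12, 18, 23, 24, 29, 34}, so |A + A| = 10. Thus K = 10/4 = 5/2. For comparison, the minimum possible |A + A| over all 4-element sets is 2·4 − 1 = 7 (so min K = 7/4), attained only by arithmetic progressions.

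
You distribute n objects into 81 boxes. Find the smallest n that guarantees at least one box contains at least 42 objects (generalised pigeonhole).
n = (42 − 1)·81 + 1 = 3322

By the generalised pigeonhole principle, to guarantee some box contains ≥ r objects we need more than (r − 1) · k objects total. Threshold: n = (r − 1) · k + 1. With r = 42 and k = 81: n = 41 · 81 + 1 = 3321 + 1 = 3322. For n = 3321 = 41 · 81, we can put exactly 41 objects in every box, avoiding 42 in any single one — so 3322 is tight.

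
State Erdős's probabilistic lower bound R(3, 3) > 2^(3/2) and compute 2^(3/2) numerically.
2^(3/2) = 2.8284; so R(3, 3) > 2.8284

Colour each edge of K_n uniformly at random with red/blue. The expected number of monochromatic K_3 is C(n, 3) · 2 · 2^(−C(3,2)). If C(n, 3) · 2^(1 − C(3,2)) < 1, then with positive probability no monochromatic K_3 exists, so R(3, 3) > n. The standard estimate C(n, 3) ≤ n^3/3! shows this inequality holds whenever n ≤ 2^(3/2) (since 3! · 2^(C(3,2) − 1) > 2^(3^2/2) ≥ n^3). Hence R(3, 3) > 2^(3/2) = 2.8284.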